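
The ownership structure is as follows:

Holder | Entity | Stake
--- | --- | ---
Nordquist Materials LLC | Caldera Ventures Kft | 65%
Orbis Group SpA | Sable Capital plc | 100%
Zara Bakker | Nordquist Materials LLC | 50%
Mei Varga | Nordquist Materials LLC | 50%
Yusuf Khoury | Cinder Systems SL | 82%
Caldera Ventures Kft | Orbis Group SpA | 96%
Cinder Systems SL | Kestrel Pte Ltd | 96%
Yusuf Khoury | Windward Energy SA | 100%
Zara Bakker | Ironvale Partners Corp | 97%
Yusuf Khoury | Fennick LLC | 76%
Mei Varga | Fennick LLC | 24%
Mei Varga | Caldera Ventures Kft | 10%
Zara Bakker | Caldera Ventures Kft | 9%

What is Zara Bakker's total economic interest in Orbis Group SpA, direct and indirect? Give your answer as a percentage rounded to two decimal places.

Zara reaches Orbis along 2 paths.
Via Caldera: 9% × 96% = 8.64%.
Via Nordquist → Caldera: 50% × 65% × 96% = 31.2%.
Total: 8.64% + 31.2% = 39.84%.

39.84%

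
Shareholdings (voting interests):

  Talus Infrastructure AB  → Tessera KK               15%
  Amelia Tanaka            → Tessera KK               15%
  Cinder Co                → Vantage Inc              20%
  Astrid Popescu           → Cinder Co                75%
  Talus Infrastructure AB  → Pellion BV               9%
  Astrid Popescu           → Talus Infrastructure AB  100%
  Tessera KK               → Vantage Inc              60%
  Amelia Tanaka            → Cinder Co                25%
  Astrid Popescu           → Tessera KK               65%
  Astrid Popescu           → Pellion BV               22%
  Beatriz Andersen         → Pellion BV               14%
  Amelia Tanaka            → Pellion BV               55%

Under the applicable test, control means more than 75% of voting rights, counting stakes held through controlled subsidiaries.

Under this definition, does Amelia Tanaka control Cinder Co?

No

Amelia's largest direct stake is 55% in Pellion, which does not meet the threshold, so Amelia controls no company.
In Cinder, Amelia's side holds only 25%, not > 75%.
So Amelia does not control Cinder.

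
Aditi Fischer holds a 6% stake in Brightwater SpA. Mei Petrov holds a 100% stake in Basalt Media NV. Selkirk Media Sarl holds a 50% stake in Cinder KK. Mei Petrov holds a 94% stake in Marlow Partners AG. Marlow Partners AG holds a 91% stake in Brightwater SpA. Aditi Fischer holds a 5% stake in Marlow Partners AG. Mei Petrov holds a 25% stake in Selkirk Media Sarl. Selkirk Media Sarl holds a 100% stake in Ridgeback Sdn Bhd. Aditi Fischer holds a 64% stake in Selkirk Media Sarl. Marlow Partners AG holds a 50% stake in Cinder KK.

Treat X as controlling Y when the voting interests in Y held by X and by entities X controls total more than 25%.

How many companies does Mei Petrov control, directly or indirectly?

4

Mei holds 94% of Marlow, so Mei controls Marlow.
Mei holds 100% of Basalt, so Mei controls Basalt.
Marlow holds 91% of Brightwater, so Mei controls Brightwater.
Marlow holds 50% of Cinder, so Mei controls Cinder.
No other company's threshold is met.
Mei controls 4 companies.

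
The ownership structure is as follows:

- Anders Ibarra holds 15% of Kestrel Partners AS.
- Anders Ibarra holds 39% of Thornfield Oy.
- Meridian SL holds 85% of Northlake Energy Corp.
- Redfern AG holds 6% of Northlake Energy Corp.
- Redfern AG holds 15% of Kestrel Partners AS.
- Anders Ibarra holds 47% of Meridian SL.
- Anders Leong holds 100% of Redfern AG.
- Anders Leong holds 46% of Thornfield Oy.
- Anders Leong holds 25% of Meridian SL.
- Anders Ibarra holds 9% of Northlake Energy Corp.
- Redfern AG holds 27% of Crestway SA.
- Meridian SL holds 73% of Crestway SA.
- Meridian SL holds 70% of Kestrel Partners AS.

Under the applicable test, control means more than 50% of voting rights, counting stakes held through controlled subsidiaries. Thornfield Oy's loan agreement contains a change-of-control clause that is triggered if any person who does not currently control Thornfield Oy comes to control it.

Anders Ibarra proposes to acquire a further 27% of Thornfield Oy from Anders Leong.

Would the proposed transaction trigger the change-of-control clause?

The purchase adds only to Anders Ibarra's holdings (Anders Leong's stake shrinks), so Anders Ibarra is the only person who could newly come to control Thornfield.
Anders Ibarra's largest direct stake is 47% in Meridian, which does not meet the threshold, so Anders Ibarra controls no company.
In Thornfield, Anders Ibarra's side holds only 39%, not > 50%.
So before the transaction, Anders Ibarra does not control Thornfield.
After the purchase, Anders Ibarra's direct stake in Thornfield rises to 39% + 27% = 66%, and Anders Leong's stake falls to 19%.
Anders Ibarra holds 66% of Thornfield, so Anders Ibarra controls Thornfield.
Anders Ibarra did not control Thornfield before and does after, so the clause is triggered.

Yes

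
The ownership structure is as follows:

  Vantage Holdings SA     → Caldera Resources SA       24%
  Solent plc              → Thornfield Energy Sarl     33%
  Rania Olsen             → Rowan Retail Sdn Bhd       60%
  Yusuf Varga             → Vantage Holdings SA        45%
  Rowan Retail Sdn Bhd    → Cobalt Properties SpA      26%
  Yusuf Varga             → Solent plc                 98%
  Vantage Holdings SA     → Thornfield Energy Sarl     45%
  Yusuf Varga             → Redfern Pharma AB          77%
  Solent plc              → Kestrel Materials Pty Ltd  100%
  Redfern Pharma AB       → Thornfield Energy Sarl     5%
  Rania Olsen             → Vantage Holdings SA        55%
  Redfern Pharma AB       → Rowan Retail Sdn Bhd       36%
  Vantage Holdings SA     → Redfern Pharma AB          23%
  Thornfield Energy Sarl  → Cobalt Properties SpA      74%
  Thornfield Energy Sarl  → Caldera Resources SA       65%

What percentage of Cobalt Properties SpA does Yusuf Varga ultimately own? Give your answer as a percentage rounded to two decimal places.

50.32%

Yusuf reaches Cobalt along 6 paths.
Via Vantage → Thornfield: 45% × 45% × 74% = 14.985%.
Via Solent → Thornfield: 98% × 33% × 74% = 23.9316%.
Via Vantage → Redfern → Thornfield: 45% × 23% × 5% × 74% = 0.38295%.
Via Redfern → Thornfield: 77% × 5% × 74% = 2.849%.
Via Vantage → Redfern → Rowan: 45% × 23% × 36% × 26% = 0.96876%.
Via Redfern → Rowan: 77% × 36% × 26% = 7.2072%.
Total: 14.985% + 23.9316% + 0.38295% + 2.849% + 0.96876% + 7.2072% = 50.32451%.
Rounded: 50.32%.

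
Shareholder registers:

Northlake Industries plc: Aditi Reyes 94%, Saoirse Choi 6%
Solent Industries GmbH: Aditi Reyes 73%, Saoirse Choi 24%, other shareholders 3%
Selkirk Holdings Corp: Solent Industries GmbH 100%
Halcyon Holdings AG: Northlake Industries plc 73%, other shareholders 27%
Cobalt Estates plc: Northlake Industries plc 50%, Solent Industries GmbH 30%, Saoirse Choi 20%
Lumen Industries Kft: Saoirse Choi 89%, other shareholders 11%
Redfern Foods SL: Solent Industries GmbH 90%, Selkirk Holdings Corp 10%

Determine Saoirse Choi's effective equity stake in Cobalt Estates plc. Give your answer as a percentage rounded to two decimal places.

30.20%

Saoirse reaches Cobalt along 3 paths.
Via Northlake: 6% × 50% = 3%.
Via Solent: 24% × 30% = 7.2%.
Direct stake: 20% = 20%.
Total: 3% + 7.2% + 20% = 30.2%.
Rounded: 30.20%.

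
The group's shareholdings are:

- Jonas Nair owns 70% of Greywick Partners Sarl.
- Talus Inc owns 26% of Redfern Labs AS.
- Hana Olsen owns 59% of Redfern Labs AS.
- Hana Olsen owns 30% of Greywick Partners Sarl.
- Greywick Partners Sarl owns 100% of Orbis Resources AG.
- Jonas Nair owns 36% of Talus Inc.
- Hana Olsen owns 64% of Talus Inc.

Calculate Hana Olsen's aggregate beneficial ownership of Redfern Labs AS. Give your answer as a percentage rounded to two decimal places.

75.64%

Hana reaches Redfern along 2 paths.
Direct stake: 59% = 59%.
Via Talus: 64% × 26% = 16.64%.
Total: 59% + 16.64% = 75.64%.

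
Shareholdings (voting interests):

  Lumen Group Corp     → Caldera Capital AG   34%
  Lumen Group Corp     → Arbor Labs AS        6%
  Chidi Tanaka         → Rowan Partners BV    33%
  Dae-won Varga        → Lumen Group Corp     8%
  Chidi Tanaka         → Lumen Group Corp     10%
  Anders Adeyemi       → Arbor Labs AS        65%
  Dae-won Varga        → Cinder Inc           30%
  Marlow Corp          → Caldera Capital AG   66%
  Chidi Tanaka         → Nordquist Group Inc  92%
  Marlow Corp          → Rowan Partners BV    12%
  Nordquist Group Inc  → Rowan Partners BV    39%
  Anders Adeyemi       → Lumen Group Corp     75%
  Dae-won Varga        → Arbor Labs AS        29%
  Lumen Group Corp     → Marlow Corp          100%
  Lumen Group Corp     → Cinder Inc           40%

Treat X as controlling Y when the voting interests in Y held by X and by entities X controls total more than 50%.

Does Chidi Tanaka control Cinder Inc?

Chidi holds 92% of Nordquist, so Chidi controls Nordquist.
Nordquist and Chidi together hold 39% + 33% = 72% of Rowan, so Chidi controls Rowan.
Neither Chidi nor any entity Chidi controls holds any voting interest in Cinder.
So Chidi does not control Cinder.

No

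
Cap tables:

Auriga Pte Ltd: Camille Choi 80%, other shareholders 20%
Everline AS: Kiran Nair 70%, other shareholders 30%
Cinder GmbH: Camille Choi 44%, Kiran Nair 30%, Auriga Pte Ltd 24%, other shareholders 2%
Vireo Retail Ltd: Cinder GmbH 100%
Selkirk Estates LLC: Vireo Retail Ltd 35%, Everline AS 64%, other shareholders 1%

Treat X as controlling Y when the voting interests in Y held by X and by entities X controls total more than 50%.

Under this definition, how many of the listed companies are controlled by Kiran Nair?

2

Kiran holds 70% of Everline, so Kiran controls Everline.
Everline holds 64% of Selkirk, so Kiran controls Selkirk.
No other company's threshold is met.
Kiran controls 2 companies.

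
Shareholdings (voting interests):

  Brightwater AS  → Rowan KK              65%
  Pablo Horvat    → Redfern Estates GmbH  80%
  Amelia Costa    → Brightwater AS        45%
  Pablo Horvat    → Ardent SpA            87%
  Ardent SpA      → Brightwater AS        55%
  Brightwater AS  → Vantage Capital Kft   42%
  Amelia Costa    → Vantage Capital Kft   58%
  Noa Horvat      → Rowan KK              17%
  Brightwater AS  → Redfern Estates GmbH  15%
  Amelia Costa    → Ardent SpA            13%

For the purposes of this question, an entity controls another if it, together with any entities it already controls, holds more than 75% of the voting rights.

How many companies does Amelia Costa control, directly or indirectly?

Amelia's largest direct stake is 58% in Vantage, which does not meet the threshold.
Amelia controls 0 companies.

0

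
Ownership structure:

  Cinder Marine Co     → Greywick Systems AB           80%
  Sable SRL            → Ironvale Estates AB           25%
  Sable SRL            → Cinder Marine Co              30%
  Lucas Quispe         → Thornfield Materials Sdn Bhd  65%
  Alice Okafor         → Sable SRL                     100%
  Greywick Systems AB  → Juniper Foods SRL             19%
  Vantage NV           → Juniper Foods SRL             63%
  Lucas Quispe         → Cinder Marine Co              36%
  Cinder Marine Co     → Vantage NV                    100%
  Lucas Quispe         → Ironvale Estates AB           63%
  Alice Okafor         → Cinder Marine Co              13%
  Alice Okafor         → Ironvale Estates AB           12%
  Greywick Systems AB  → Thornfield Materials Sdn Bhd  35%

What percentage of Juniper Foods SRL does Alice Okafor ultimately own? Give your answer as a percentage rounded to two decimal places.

Alice reaches Juniper along 4 paths.
Via Sable → Cinder → Vantage: 100% × 30% × 100% × 63% = 18.9%.
Via Cinder → Vantage: 13% × 100% × 63% = 8.19%.
Via Sable → Cinder → Greywick: 100% × 30% × 80% × 19% = 4.56%.
Via Cinder → Greywick: 13% × 80% × 19% = 1.976%.
Total: 18.9% + 8.19% + 4.56% + 1.976% = 33.626%.
Rounded: 33.63%.

33.63%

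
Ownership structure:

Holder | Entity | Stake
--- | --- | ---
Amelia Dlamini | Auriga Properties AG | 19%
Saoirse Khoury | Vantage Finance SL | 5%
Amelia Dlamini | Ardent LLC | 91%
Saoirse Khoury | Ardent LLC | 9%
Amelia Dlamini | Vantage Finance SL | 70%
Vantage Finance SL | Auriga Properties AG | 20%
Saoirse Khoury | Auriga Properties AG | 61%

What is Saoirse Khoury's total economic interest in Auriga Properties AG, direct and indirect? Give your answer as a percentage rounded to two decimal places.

62.00%

Saoirse reaches Auriga along 2 paths.
Direct stake: 61% = 61%.
Via Vantage: 5% × 20% = 1%.
Total: 61% + 1% = 62%.
Rounded: 62.00%.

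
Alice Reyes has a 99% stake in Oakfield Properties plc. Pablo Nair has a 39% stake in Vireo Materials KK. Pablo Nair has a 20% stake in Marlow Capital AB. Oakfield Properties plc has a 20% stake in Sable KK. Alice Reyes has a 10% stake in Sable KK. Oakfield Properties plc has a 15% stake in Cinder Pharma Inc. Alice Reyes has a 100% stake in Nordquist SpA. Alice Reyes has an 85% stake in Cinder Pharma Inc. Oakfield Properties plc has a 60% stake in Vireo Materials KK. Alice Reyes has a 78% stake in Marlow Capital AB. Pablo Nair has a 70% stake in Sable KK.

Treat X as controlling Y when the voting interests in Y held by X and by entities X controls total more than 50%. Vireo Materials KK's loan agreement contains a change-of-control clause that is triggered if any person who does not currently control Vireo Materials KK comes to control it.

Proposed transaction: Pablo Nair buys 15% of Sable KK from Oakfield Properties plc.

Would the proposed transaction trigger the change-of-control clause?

No

The purchase adds only to Pablo's holdings (Oakfield's stake shrinks), so Pablo is the only person who could newly come to control Vireo.
Pablo holds 70% of Sable, so Pablo controls Sable.
In Vireo, Pablo's side holds only 39%, not > 50%.
So before the transaction, Pablo does not control Vireo.
After the purchase, Pablo's direct stake in Sable rises to 70% + 15% = 85%, and Oakfield's stake falls to 5%.
Pablo holds 85% of Sable, so Pablo controls Sable.
After the transaction, Pablo's side holds 39% of Vireo, not > 50%, so Pablo still does not control Vireo.
No new person acquires control, so the clause is not triggered.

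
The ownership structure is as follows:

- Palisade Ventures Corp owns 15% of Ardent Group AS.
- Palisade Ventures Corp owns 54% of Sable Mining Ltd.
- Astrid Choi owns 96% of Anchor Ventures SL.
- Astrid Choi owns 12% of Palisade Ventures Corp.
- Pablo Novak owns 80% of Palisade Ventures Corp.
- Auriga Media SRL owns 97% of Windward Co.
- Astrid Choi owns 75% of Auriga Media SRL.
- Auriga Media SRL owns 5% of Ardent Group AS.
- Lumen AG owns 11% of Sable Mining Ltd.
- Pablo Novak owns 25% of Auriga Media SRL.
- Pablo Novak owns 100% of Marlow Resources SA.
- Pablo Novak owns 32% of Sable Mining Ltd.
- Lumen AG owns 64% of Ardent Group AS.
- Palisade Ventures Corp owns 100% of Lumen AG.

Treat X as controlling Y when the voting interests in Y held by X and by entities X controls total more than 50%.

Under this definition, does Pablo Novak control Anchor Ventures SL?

Pablo holds 80% of Palisade, so Pablo controls Palisade.
Pablo holds 100% of Marlow, so Pablo controls Marlow.
Palisade holds 100% of Lumen, so Pablo controls Lumen.
Lumen and Palisade together hold 64% + 15% = 79% of Ardent, so Pablo controls Ardent.
Pablo and Palisade and Lumen together hold 32% + 54% + 11% = 97% of Sable, so Pablo controls Sable.
Neither Pablo nor any entity Pablo controls holds any voting interest in Anchor.
So Pablo does not control Anchor.

No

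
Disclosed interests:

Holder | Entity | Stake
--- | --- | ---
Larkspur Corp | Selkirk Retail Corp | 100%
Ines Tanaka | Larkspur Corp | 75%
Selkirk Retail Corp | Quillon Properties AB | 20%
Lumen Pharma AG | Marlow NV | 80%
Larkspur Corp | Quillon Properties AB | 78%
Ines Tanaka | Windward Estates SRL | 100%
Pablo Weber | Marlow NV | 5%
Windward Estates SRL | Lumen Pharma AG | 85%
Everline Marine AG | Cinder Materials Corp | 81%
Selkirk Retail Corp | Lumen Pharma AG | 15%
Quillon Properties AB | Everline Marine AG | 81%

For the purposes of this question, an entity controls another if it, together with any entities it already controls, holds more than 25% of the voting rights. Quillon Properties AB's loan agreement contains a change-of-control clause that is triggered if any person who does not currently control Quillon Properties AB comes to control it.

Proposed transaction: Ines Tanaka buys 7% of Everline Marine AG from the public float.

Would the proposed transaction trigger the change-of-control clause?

The purchase changes only Ines's holdings, so Ines is the only person who could newly come to control Quillon.
Ines holds 75% of Larkspur, so Ines controls Larkspur.
Larkspur holds 100% of Selkirk, so Ines controls Selkirk.
Larkspur and Selkirk together hold 78% + 20% = 98% of Quillon, so Ines controls Quillon.
So Ines already controls Quillon before the transaction.
After the purchase, Ines holds 7% of Everline directly.
Ines controlled Quillon already, so this is not a new person acquiring control; every other person's position is unchanged or reduced.
No new person acquires control, so the clause is not triggered.

No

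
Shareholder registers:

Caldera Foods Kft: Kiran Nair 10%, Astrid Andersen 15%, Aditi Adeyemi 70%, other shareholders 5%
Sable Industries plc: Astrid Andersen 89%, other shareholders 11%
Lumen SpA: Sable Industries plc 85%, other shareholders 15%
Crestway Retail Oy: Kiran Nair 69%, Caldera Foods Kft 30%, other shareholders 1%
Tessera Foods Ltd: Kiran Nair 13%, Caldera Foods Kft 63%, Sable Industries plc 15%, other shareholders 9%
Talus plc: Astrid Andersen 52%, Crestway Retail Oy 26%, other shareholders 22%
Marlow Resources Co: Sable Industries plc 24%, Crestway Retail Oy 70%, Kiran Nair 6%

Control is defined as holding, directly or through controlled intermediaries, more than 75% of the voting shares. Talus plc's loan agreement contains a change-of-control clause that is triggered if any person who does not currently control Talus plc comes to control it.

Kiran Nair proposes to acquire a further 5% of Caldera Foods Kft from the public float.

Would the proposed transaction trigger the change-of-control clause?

The purchase changes only Kiran's holdings, so Kiran is the only person who could newly come to control Talus.
Kiran's largest direct stake is 69% in Crestway, which does not meet the threshold, so Kiran controls no company.
Neither Kiran nor any entity Kiran controls holds any voting interest in Talus.
So before the transaction, Kiran does not control Talus.
After the purchase, Kiran's direct stake in Caldera rises to 10% + 5% = 15%.
Kiran's side now holds 15% of Caldera, not > 75%, so Kiran still does not control Caldera.
After the transaction, neither Kiran nor any entity Kiran controls holds a voting interest in Talus, so Kiran still does not control it.
No new person acquires control, so the clause is not triggered.

No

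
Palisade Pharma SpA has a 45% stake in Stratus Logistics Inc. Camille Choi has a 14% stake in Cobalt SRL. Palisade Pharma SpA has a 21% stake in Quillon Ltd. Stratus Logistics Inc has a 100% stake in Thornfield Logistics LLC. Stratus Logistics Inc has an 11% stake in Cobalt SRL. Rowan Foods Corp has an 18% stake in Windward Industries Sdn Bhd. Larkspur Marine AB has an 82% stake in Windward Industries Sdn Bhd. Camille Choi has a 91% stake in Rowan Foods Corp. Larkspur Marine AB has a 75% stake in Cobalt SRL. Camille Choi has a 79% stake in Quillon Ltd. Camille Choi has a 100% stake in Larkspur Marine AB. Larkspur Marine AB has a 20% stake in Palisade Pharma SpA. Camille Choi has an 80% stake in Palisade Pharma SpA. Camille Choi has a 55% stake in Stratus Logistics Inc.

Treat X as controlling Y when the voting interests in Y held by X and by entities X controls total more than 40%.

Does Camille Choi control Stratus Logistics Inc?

Yes

Camille holds 100% of Larkspur, so Camille controls Larkspur.
Camille and Larkspur together hold 80% + 20% = 100% of Palisade, so Camille controls Palisade.
Palisade and Camille together hold 45% + 55% = 100% of Stratus, so Camille controls Stratus.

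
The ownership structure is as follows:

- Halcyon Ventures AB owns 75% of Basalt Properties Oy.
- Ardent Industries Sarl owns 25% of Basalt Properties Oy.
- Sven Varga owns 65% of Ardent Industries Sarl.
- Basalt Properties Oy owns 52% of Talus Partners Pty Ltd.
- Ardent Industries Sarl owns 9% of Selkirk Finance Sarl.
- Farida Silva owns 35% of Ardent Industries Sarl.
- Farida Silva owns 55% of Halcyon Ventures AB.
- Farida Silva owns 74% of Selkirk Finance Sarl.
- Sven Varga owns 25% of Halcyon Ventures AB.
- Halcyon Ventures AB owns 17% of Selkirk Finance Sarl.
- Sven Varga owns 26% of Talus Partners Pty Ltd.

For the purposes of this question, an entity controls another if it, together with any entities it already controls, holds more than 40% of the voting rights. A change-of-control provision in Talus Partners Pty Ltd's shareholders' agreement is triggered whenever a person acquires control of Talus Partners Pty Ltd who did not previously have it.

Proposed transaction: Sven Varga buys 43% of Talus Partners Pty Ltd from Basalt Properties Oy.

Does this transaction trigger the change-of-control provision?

Yes

The purchase adds only to Sven's holdings (Basalt's stake shrinks), so Sven is the only person who could newly come to control Talus.
Sven holds 65% of Ardent, so Sven controls Ardent.
In Talus, Sven's side holds only 26%, not > 40%.
So before the transaction, Sven does not control Talus.
After the purchase, Sven's direct stake in Talus rises to 26% + 43% = 69%, and Basalt's stake falls to 9%.
Sven holds 69% of Talus, so Sven controls Talus.
Sven did not control Talus before and does after, so the clause is triggered.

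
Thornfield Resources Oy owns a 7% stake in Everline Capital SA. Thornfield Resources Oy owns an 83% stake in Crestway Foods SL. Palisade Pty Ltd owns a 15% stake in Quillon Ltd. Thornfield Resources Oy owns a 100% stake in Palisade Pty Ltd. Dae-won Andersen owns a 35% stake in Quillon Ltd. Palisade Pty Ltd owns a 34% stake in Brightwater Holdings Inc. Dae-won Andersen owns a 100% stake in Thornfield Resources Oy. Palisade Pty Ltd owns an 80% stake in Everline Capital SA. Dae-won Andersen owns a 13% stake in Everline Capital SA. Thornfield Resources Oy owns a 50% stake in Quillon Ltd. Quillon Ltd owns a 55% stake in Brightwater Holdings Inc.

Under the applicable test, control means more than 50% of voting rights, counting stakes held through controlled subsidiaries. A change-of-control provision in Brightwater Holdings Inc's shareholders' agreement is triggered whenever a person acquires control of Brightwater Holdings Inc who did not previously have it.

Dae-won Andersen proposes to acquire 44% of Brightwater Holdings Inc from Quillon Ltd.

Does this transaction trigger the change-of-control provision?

The purchase adds only to Dae-won's holdings (Quillon's stake shrinks), so Dae-won is the only person who could newly come to control Brightwater.
Dae-won holds 100% of Thornfield, so Dae-won controls Thornfield.
Thornfield holds 100% of Palisade, so Dae-won controls Palisade.
Palisade and Dae-won and Thornfield together hold 15% + 35% + 50% = 100% of Quillon, so Dae-won controls Quillon.
Palisade and Quillon together hold 34% + 55% = 89% of Brightwater, so Dae-won controls Brightwater.
So Dae-won already controls Brightwater before the transaction.
After the purchase, Dae-won holds 44% of Brightwater directly, and Quillon's stake falls to 11%.
Dae-won controlled Brightwater already, so this is not a new person acquiring control; every other person's position is unchanged or reduced.
No new person acquires control, so the clause is not triggered.

No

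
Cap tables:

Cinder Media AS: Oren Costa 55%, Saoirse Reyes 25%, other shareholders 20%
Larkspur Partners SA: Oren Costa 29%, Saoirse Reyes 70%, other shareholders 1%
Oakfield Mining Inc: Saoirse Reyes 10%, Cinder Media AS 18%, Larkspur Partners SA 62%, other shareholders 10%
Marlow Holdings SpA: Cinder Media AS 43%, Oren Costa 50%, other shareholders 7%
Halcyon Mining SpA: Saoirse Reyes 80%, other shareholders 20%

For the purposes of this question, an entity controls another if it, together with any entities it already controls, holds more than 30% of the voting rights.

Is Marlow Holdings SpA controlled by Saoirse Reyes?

No

Saoirse holds 70% of Larkspur, so Saoirse controls Larkspur.
Saoirse and Larkspur together hold 10% + 62% = 72% of Oakfield, so Saoirse controls Oakfield.
Saoirse holds 80% of Halcyon, so Saoirse controls Halcyon.
Neither Saoirse nor any entity Saoirse controls holds any voting interest in Marlow.
So Saoirse does not control Marlow.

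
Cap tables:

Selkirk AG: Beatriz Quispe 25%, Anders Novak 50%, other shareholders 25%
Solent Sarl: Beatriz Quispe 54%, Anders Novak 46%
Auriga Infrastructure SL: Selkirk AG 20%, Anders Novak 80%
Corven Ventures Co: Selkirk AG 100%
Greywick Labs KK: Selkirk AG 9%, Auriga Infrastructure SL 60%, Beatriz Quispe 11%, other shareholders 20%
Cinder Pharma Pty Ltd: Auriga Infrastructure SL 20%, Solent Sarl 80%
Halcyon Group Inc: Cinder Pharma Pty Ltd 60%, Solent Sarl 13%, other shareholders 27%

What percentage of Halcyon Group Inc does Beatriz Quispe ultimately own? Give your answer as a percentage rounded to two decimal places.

33.54%

Beatriz reaches Halcyon along 3 paths.
Via Selkirk → Auriga → Cinder: 25% × 20% × 20% × 60% = 0.6%.
Via Solent → Cinder: 54% × 80% × 60% = 25.92%.
Via Solent: 54% × 13% = 7.02%.
Total: 0.6% + 25.92% + 7.02% = 33.54%.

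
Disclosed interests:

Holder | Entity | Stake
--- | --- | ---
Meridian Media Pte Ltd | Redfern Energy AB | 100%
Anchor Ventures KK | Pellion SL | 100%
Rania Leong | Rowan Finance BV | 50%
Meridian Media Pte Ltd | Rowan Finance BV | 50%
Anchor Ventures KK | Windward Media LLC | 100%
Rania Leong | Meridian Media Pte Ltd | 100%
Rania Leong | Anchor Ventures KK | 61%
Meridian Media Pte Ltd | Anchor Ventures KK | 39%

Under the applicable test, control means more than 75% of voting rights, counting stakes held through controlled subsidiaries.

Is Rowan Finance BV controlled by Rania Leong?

Rania holds 100% of Meridian, so Rania controls Meridian.
Meridian and Rania together hold 50% + 50% = 100% of Rowan, so Rania controls Rowan.

Yes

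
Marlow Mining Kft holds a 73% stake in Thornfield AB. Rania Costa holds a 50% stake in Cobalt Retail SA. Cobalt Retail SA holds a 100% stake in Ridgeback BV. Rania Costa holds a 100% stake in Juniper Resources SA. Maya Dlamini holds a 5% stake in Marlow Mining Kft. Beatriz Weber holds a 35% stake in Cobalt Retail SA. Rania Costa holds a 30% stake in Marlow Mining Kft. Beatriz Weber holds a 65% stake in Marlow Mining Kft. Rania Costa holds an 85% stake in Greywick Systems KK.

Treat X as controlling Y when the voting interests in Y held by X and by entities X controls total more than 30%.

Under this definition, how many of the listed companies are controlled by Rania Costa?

Rania holds 85% of Greywick, so Rania controls Greywick.
Rania holds 50% of Cobalt, so Rania controls Cobalt.
Cobalt holds 100% of Ridgeback, so Rania controls Ridgeback.
Rania holds 100% of Juniper, so Rania controls Juniper.
No other company's threshold is met.
Rania controls 4 companies.

4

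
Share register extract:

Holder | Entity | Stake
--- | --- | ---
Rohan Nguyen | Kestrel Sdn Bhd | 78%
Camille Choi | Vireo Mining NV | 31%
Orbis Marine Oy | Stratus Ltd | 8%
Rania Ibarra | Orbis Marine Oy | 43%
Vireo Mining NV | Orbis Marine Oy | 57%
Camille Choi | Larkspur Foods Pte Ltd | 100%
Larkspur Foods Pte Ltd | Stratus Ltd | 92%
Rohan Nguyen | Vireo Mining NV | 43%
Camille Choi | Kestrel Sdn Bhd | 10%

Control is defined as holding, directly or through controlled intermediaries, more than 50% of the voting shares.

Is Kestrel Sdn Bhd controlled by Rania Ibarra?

Rania's largest direct stake is 43% in Orbis, which does not meet the threshold, so Rania controls no company.
Neither Rania nor any entity Rania controls holds any voting interest in Kestrel.
So Rania does not control Kestrel.

No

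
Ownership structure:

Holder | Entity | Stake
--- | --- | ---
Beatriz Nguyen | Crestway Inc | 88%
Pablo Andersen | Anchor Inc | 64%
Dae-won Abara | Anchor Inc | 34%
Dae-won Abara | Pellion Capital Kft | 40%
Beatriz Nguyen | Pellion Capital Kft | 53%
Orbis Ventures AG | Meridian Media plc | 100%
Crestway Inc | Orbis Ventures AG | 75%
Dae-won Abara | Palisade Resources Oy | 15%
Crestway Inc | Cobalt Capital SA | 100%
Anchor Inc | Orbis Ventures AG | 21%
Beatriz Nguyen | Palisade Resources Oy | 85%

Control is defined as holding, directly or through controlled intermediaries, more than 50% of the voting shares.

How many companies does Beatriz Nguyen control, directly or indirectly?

6

Beatriz holds 53% of Pellion, so Beatriz controls Pellion.
Beatriz holds 88% of Crestway, so Beatriz controls Crestway.
Beatriz holds 85% of Palisade, so Beatriz controls Palisade.
Crestway holds 100% of Cobalt, so Beatriz controls Cobalt.
Crestway holds 75% of Orbis, so Beatriz controls Orbis.
Orbis holds 100% of Meridian, so Beatriz controls Meridian.
No other company's threshold is met.
Beatriz controls 6 companies.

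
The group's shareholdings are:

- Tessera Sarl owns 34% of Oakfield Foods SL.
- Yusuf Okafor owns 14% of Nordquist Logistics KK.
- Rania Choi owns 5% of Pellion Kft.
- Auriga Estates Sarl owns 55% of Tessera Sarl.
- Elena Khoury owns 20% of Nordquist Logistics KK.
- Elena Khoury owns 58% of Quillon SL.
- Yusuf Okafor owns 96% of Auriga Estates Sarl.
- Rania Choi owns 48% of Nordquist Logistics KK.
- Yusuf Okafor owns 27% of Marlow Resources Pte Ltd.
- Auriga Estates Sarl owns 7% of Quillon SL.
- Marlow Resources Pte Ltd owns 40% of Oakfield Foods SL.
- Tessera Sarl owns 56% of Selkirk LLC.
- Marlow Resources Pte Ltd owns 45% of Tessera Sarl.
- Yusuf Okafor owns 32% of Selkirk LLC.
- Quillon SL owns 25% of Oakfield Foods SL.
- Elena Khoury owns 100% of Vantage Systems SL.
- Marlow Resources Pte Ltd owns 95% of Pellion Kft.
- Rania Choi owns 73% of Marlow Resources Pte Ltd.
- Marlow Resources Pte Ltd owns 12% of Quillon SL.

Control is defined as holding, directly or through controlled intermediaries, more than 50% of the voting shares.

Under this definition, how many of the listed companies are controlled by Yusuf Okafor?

Yusuf holds 96% of Auriga, so Yusuf controls Auriga.
Auriga holds 55% of Tessera, so Yusuf controls Tessera.
Tessera and Yusuf together hold 56% + 32% = 88% of Selkirk, so Yusuf controls Selkirk.
No other company's threshold is met.
Yusuf controls 3 companies.

3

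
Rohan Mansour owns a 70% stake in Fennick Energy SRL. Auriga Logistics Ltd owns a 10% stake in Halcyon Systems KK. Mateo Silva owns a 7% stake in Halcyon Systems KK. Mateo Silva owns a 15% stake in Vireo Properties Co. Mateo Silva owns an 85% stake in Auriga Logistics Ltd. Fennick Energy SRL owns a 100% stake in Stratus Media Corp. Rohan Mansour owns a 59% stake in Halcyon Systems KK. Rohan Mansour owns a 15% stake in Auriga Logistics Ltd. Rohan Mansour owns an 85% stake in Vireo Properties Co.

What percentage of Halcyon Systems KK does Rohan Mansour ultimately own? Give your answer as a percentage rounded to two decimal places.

60.50%

Rohan reaches Halcyon along 2 paths.
Direct stake: 59% = 59%.
Via Auriga: 15% × 10% = 1.5%.
Total: 59% + 1.5% = 60.5%.
Rounded: 60.50%.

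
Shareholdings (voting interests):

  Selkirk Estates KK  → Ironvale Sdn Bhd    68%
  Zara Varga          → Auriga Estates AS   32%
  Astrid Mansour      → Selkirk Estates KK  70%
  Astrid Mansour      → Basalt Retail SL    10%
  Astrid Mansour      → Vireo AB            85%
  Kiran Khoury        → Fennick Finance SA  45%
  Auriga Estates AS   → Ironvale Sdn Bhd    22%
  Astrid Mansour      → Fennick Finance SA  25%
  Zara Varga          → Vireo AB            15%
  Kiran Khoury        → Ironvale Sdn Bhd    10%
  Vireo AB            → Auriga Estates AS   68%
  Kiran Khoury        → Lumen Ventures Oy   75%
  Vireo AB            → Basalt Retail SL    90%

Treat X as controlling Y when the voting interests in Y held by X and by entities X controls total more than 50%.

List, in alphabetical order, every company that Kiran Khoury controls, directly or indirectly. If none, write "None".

Lumen Ventures Oy

Kiran holds 75% of Lumen, so Kiran controls Lumen.
No other company's threshold is met.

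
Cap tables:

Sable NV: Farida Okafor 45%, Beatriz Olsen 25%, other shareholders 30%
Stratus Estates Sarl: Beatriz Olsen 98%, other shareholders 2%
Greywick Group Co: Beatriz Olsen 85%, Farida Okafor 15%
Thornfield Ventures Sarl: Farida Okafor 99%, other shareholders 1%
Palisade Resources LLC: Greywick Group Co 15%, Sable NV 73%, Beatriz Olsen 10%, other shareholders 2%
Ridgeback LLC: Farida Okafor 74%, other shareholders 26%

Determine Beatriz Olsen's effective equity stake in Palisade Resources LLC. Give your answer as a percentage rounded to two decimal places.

Beatriz reaches Palisade along 3 paths.
Via Greywick: 85% × 15% = 12.75%.
Via Sable: 25% × 73% = 18.25%.
Direct stake: 10% = 10%.
Total: 12.75% + 18.25% + 10% = 41%.
Rounded: 41.00%.

41.00%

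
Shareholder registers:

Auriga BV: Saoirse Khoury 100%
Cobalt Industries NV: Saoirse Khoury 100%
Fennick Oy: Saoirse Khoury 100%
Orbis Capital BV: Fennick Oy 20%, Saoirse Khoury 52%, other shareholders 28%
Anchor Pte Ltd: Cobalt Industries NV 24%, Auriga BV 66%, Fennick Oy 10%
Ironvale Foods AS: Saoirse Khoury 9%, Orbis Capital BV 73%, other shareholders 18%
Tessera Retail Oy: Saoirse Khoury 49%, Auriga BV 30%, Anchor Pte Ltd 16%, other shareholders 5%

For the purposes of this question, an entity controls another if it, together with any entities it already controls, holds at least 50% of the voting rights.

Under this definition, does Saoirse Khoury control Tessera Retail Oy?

Saoirse holds 100% of Fennick, so Saoirse controls Fennick.
Saoirse holds 100% of Cobalt, so Saoirse controls Cobalt.
Saoirse holds 100% of Auriga, so Saoirse controls Auriga.
Cobalt and Auriga and Fennick together hold 24% + 66% + 10% = 100% of Anchor, so Saoirse controls Anchor.
Saoirse and Auriga and Anchor together hold 49% + 30% + 16% = 95% of Tessera, so Saoirse controls Tessera.

Yes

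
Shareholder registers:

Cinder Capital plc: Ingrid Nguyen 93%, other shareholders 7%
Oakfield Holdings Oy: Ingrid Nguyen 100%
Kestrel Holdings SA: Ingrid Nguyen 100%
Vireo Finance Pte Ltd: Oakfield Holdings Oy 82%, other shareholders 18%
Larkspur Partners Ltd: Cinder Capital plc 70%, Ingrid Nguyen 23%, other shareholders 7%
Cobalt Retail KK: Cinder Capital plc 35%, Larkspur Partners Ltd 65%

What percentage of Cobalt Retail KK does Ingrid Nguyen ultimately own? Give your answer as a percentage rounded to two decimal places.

Ingrid reaches Cobalt along 3 paths.
Via Cinder: 93% × 35% = 32.55%.
Via Cinder → Larkspur: 93% × 70% × 65% = 42.315%.
Via Larkspur: 23% × 65% = 14.95%.
Total: 32.55% + 42.315% + 14.95% = 89.815%.
Rounded: 89.82%.

89.82%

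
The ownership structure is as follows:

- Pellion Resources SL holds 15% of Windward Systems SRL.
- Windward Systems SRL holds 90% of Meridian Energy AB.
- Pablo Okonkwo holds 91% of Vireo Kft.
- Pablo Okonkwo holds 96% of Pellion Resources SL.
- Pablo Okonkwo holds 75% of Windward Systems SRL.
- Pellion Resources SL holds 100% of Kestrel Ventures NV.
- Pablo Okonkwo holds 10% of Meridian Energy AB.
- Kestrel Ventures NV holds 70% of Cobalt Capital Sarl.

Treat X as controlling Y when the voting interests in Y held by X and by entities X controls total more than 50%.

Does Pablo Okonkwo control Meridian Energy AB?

Yes

Pablo holds 96% of Pellion, so Pablo controls Pellion.
Pablo and Pellion together hold 75% + 15% = 90% of Windward, so Pablo controls Windward.
Pablo and Windward together hold 10% + 90% = 100% of Meridian, so Pablo controls Meridian.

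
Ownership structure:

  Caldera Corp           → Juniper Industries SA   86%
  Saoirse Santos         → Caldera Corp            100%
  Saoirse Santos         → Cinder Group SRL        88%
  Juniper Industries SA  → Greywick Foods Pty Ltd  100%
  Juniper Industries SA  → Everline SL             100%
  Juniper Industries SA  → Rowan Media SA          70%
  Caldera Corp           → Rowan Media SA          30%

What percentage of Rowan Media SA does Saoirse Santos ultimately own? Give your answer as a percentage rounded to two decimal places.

90.20%

Saoirse reaches Rowan along 2 paths.
Via Caldera → Juniper: 100% × 86% × 70% = 60.2%.
Via Caldera: 100% × 30% = 30%.
Total: 60.2% + 30% = 90.2%.
Rounded: 90.20%.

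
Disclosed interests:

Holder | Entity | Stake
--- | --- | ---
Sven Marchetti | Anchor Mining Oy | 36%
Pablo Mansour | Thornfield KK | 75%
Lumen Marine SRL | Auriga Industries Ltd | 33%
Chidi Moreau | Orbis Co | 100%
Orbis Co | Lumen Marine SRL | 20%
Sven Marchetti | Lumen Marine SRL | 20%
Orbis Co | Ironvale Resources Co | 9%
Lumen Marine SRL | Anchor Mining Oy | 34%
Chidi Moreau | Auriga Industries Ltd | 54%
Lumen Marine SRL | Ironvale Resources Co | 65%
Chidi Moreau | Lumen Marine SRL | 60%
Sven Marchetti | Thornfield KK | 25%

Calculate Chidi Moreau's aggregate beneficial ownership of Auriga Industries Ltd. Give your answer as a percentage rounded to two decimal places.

80.40%

Chidi reaches Auriga along 3 paths.
Direct stake: 54% = 54%.
Via Orbis → Lumen: 100% × 20% × 33% = 6.6%.
Via Lumen: 60% × 33% = 19.8%.
Total: 54% + 6.6% + 19.8% = 80.4%.
Rounded: 80.40%.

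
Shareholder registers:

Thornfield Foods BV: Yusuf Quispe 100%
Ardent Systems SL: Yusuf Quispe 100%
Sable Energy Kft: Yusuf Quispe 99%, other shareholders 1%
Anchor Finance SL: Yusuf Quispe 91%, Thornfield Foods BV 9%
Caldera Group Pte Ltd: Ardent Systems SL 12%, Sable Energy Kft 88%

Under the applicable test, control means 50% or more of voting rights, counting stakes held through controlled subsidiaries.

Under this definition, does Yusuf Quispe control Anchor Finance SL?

Yes

Yusuf holds 100% of Thornfield, so Yusuf controls Thornfield.
Yusuf and Thornfield together hold 91% + 9% = 100% of Anchor, so Yusuf controls Anchor.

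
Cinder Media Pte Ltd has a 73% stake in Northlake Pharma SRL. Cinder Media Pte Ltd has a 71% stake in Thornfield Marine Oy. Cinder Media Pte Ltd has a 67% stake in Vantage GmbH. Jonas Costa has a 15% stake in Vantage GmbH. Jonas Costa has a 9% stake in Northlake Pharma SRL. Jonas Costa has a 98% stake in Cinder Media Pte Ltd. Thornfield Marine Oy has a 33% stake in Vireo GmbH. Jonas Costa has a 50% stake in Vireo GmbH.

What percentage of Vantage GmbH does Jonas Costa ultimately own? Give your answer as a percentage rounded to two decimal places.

80.66%

Jonas reaches Vantage along 2 paths.
Direct stake: 15% = 15%.
Via Cinder: 98% × 67% = 65.66%.
Total: 15% + 65.66% = 80.66%.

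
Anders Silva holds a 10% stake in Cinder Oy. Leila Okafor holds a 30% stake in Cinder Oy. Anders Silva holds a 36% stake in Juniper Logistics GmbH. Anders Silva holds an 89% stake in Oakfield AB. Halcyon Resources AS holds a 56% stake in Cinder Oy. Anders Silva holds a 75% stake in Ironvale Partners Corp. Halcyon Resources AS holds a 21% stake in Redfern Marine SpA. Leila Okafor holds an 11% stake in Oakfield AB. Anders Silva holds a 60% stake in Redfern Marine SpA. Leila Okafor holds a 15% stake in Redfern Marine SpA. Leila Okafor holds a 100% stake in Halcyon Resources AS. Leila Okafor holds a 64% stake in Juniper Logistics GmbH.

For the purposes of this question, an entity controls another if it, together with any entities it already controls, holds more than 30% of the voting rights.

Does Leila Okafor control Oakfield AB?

No

Leila holds 64% of Juniper, so Leila controls Juniper.
Leila holds 100% of Halcyon, so Leila controls Halcyon.
Leila and Halcyon together hold 30% + 56% = 86% of Cinder, so Leila controls Cinder.
Leila and Halcyon together hold 15% + 21% = 36% of Redfern, so Leila controls Redfern.
In Oakfield, Leila's side holds only 11%, not > 30%.
So Leila does not control Oakfield.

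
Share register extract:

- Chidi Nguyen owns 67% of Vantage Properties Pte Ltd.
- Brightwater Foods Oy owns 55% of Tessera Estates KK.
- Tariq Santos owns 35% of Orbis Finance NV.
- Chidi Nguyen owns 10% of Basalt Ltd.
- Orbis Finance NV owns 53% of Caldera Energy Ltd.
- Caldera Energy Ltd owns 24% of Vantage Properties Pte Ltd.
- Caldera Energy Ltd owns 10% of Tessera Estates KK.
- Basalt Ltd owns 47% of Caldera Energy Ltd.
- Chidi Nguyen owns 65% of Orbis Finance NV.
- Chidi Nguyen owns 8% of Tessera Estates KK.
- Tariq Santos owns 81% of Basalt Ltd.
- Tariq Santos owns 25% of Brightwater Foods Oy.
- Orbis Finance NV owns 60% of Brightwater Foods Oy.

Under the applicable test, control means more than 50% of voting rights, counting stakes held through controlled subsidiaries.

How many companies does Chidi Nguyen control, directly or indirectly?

Chidi holds 65% of Orbis, so Chidi controls Orbis.
Orbis holds 60% of Brightwater, so Chidi controls Brightwater.
Orbis holds 53% of Caldera, so Chidi controls Caldera.
Brightwater and Caldera and Chidi together hold 55% + 10% + 8% = 73% of Tessera, so Chidi controls Tessera.
Chidi and Caldera together hold 67% + 24% = 91% of Vantage, so Chidi controls Vantage.
No other company's threshold is met.
Chidi controls 5 companies.

5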